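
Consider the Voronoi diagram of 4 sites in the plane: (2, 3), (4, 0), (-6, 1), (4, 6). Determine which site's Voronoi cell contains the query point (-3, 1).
Nearest site = (-6, 1)

The Voronoi cell of site s contains exactly those query points closer to s than to any other site. Compute squared distances from q = (-3, 1) to each site:
  (-6 − -3)² + (1 − 1)² = 9
  (2 − -3)² + (3 − 1)² = 29
  (4 − -3)² + (0 − 1)² = 50
  (4 − -3)² + (6 − 1)² = 74
Minimum is attained by (-6, 1), so q lies in its Voronoi cell.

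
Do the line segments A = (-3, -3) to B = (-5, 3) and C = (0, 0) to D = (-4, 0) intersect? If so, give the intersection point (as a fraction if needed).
Yes; intersection at (-4, 0) (t = 1/2 on AB, s = 1 on CD)

Parametrize AB as A + t(B − A) = (-3 + -2 t, -3 + 6 t) and CD as C + s(D − C) = (0 + -4 s, 0 + 0 s). Solve the linear system for (t, s). Determinant = -24 ≠ 0, so a unique intersection of the containing lines exists. Solution: t = 1/2, s = 1 — both in [0, 1], so the segments cross. Intersection point: (-4, 0).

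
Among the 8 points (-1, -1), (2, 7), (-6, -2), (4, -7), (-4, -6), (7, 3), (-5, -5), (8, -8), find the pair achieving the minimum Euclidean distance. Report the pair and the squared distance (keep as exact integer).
Pair = ((-4, -6), (-5, -5)); squared distance = 2

Compute all C(8, 2) = 28 pairwise squared distances (x_i − x_j)² + (y_i − y_j)². The minimum is 2, attained by the pair ((-4, -6), (-5, -5)).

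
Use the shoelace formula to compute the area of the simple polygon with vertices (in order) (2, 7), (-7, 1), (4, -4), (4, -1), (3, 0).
Area = 111/2

Shoelace formula: Area = (1/2) |Σ_i (x_i · y_{i+1} − x_{i+1} · y_i)| (indices mod n). Compute each cross term:
  (2)(1) − (-7)(7) = 51
  (-7)(-4) − (4)(1) = 24
  (4)(-1) − (4)(-4) = 12
  (4)(0) − (3)(-1) = 3
  (3)(7) − (2)(0) = 21
Sum = 111, so (signed) Area = 111/2 = 111/2, |Area| = 111/2.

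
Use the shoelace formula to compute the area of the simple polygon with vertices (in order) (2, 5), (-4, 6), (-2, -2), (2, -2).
Area = 37

Shoelace formula: Area = (1/2) |Σ_i (x_i · y_{i+1} − x_{i+1} · y_i)| (indices mod n). Compute each cross term:
  (2)(6) − (-4)(5) = 32
  (-4)(-2) − (-2)(6) = 20
  (-2)(-2) − (2)(-2) = 8
  (2)(5) − (2)(-2) = 14
Sum = 74, so (signed) Area = 74/2 = 37, |Area| = 37.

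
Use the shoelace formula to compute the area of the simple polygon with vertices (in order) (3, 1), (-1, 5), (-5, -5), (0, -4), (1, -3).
Area = 40

Shoelace formula: Area = (1/2) |Σ_i (x_i · y_{i+1} − x_{i+1} · y_i)| (indices mod n). Compute each cross term:
  (3)(5) − (-1)(1) = 16
  (-1)(-5) − (-5)(5) = 30
  (-5)(-4) − (0)(-5) = 20
  (0)(-3) − (1)(-4) = 4
  (1)(1) − (3)(-3) = 10
Sum = 80, so (signed) Area = 80/2 = 40, |Area| = 40.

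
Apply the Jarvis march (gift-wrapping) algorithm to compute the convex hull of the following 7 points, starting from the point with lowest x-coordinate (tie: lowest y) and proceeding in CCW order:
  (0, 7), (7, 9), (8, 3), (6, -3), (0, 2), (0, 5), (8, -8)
Hull (CCW) = [(0, 2), (8, -8), (8, 3), (7, 9), (0, 7)]

Jarvis march: at each step, from the current hull vertex p, select the next vertex q as the point such that every other point lies strictly to the left of (or on) the directed line p → q. (Equivalently: for every other point r, the cross product (q − p) × (r − p) ≥ 0.)
Starting point (lowest x, tie lowest y): (0, 2). Wrap until returning to start. Resulting hull: (0, 2), (8, -8), (8, 3), (7, 9), (0, 7).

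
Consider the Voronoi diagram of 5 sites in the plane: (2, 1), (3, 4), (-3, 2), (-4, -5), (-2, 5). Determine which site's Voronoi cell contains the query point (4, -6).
Nearest site = (2, 1)

The Voronoi cell of site s contains exactly those query points closer to s than to any other site. Compute squared distances from q = (4, -6) to each site:
  (2 − 4)² + (1 − -6)² = 53
  (-4 − 4)² + (-5 − -6)² = 65
  (3 − 4)² + (4 − -6)² = 101
  (-3 − 4)² + (2 − -6)² = 113
  (-2 − 4)² + (5 − -6)² = 157
Minimum is attained by (2, 1), so q lies in its Voronoi cell.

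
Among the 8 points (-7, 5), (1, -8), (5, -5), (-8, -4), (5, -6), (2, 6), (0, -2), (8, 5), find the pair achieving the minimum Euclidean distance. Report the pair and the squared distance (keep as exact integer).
Pair = ((5, -5), (5, -6)); squared distance = 1

Compute all C(8, 2) = 28 pairwise squared distances (x_i − x_j)² + (y_i − y_j)². The minimum is 1, attained by the pair ((5, -5), (5, -6)).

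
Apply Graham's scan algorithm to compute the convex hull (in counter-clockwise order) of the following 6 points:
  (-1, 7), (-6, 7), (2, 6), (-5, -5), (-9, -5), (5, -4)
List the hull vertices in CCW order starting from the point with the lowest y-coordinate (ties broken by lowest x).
Hull (CCW) = [(-9, -5), (-5, -5), (5, -4), (2, 6), (-1, 7), (-6, 7)]

Graham scan procedure:
  1. Find the pivot p₀ = point with lowest y (tie → lowest x): (-9, -5).
  2. Sort the remaining points by polar angle around p₀.
  3. Walk through sorted points, maintaining a stack; pop the top while the last three entries make a non-left turn (cross product ≤ 0).
  4. Final stack is the convex hull in CCW order: (-9, -5), (-5, -5), (5, -4), (2, 6), (-1, 7), (-6, 7).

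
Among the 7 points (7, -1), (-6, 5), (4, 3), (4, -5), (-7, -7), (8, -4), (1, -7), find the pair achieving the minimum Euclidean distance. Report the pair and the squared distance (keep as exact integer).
Pair = ((7, -1), (8, -4)); squared distance = 10

Compute all C(7, 2) = 21 pairwise squared distances (x_i − x_j)² + (y_i − y_j)². The minimum is 10, attained by the pair ((7, -1), (8, -4)).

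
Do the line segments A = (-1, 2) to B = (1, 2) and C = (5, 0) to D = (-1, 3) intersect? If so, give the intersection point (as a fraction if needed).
Yes; intersection at (1, 2) (t = 1 on AB, s = 2/3 on CD)

Parametrize AB as A + t(B − A) = (-1 + 2 t, 2 + 0 t) and CD as C + s(D − C) = (5 + -6 s, 0 + 3 s). Solve the linear system for (t, s). Determinant = -6 ≠ 0, so a unique intersection of the containing lines exists. Solution: t = 1, s = 2/3 — both in [0, 1], so the segments cross. Intersection point: (1, 2).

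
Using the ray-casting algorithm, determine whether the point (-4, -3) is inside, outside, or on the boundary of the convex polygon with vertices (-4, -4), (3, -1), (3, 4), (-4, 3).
The point (-4, -3) lies on the polygon boundary

Boundary check: the query satisfies the collinearity and bounding-box conditions for some polygon edge, so it lies exactly on the boundary.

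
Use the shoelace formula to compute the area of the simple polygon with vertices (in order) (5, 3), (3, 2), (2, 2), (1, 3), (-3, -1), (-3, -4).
Area = 35/2

Shoelace formula: Area = (1/2) |Σ_i (x_i · y_{i+1} − x_{i+1} · y_i)| (indices mod n). Compute each cross term:
  (5)(2) − (3)(3) = 1
  (3)(2) − (2)(2) = 2
  (2)(3) − (1)(2) = 4
  (1)(-1) − (-3)(3) = 8
  (-3)(-4) − (-3)(-1) = 9
  (-3)(3) − (5)(-4) = 11
Sum = 35, so (signed) Area = 35/2 = 35/2, |Area| = 35/2.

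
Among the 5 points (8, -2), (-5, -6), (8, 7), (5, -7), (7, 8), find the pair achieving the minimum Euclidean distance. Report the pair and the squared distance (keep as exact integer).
Pair = ((8, 7), (7, 8)); squared distance = 2

Compute all C(5, 2) = 10 pairwise squared distances (x_i − x_j)² + (y_i − y_j)². The minimum is 2, attained by the pair ((8, 7), (7, 8)).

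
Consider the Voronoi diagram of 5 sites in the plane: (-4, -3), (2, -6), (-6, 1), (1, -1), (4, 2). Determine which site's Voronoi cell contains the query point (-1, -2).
Nearest site = (1, -1)

The Voronoi cell of site s contains exactly those query points closer to s than to any other site. Compute squared distances from q = (-1, -2) to each site:
  (1 − -1)² + (-1 − -2)² = 5
  (-4 − -1)² + (-3 − -2)² = 10
  (2 − -1)² + (-6 − -2)² = 25
  (-6 − -1)² + (1 − -2)² = 34
  (4 − -1)² + (2 − -2)² = 41
Minimum is attained by (1, -1), so q lies in its Voronoi cell.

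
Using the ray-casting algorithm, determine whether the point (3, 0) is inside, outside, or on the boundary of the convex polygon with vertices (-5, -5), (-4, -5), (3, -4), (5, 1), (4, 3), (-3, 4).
The point (3, 0) lies strictly inside the polygon

Cast a horizontal ray to the right from the query point and count how many polygon edges it crosses (each edge strictly once or zero times, handled with the usual half-open convention). 
Parity of crossings → odd ⇒ inside.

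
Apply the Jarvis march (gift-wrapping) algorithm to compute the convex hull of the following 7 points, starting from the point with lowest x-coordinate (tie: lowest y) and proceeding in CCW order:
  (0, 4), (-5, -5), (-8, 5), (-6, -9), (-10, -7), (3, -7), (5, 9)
Hull (CCW) = [(-10, -7), (-6, -9), (3, -7), (5, 9), (-8, 5)]

Jarvis march: at each step, from the current hull vertex p, select the next vertex q as the point such that every other point lies strictly to the left of (or on) the directed line p → q. (Equivalently: for every other point r, the cross product (q − p) × (r − p) ≥ 0.)
Starting point (lowest x, tie lowest y): (-10, -7). Wrap until returning to start. Resulting hull: (-10, -7), (-6, -9), (3, -7), (5, 9), (-8, 5).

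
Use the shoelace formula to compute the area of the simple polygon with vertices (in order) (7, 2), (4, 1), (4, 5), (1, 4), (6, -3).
Area = 16

Shoelace formula: Area = (1/2) |Σ_i (x_i · y_{i+1} − x_{i+1} · y_i)| (indices mod n). Compute each cross term:
  (7)(1) − (4)(2) = -1
  (4)(5) − (4)(1) = 16
  (4)(4) − (1)(5) = 11
  (1)(-3) − (6)(4) = -27
  (6)(2) − (7)(-3) = 33
Sum = 32, so (signed) Area = 32/2 = 16, |Area| = 16.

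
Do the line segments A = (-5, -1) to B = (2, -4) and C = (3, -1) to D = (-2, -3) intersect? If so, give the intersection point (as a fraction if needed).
Yes; intersection at (-33/29, -77/29) (t = 16/29 on AB, s = 24/29 on CD)

Parametrize AB as A + t(B − A) = (-5 + 7 t, -1 + -3 t) and CD as C + s(D − C) = (3 + -5 s, -1 + -2 s). Solve the linear system for (t, s). Determinant = 29 ≠ 0, so a unique intersection of the containing lines exists. Solution: t = 16/29, s = 24/29 — both in [0, 1], so the segments cross. Intersection point: (-33/29, -77/29).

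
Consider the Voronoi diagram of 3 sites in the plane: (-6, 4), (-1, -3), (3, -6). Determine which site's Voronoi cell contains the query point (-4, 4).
Nearest site = (-6, 4)

The Voronoi cell of site s contains exactly those query points closer to s than to any other site. Compute squared distances from q = (-4, 4) to each site:
  (-6 − -4)² + (4 − 4)² = 4
  (-1 − -4)² + (-3 − 4)² = 58
  (3 − -4)² + (-6 − 4)² = 149
Minimum is attained by (-6, 4), so q lies in its Voronoi cell.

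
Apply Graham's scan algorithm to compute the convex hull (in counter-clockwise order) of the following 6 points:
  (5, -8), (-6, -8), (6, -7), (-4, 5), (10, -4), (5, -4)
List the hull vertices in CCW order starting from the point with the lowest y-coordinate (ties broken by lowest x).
Hull (CCW) = [(-6, -8), (5, -8), (10, -4), (-4, 5)]

Graham scan procedure:
  1. Find the pivot p₀ = point with lowest y (tie → lowest x): (-6, -8).
  2. Sort the remaining points by polar angle around p₀.
  3. Walk through sorted points, maintaining a stack; pop the top while the last three entries make a non-left turn (cross product ≤ 0).
  4. Final stack is the convex hull in CCW order: (-6, -8), (5, -8), (10, -4), (-4, 5).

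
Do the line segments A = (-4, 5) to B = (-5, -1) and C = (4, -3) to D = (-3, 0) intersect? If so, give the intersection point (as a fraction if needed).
No (intersection of containing lines falls outside at least one segment)

Parametrize and solve: t = 32/45, s = 56/45. At least one of these is outside [0, 1], so the segments do not intersect.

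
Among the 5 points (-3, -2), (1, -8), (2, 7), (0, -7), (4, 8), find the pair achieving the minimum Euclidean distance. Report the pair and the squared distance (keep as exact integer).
Pair = ((1, -8), (0, -7)); squared distance = 2

Compute all C(5, 2) = 10 pairwise squared distances (x_i − x_j)² + (y_i − y_j)². The minimum is 2, attained by the pair ((1, -8), (0, -7)).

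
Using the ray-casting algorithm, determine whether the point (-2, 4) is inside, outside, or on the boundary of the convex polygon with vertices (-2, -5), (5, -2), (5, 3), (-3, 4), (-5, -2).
The point (-2, 4) lies strictly outside the polygon

Cast a horizontal ray to the right from the query point and count how many polygon edges it crosses (each edge strictly once or zero times, handled with the usual half-open convention). 
Parity of crossings → even ⇒ outside.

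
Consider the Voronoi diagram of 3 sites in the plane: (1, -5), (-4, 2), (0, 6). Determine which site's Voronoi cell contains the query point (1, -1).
Nearest site = (1, -5)

The Voronoi cell of site s contains exactly those query points closer to s than to any other site. Compute squared distances from q = (1, -1) to each site:
  (1 − 1)² + (-5 − -1)² = 16
  (-4 − 1)² + (2 − -1)² = 34
  (0 − 1)² + (6 − -1)² = 50
Minimum is attained by (1, -5), so q lies in its Voronoi cell.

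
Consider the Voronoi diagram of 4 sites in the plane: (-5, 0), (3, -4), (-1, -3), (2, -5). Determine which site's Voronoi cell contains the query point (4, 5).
Nearest site = (3, -4)

The Voronoi cell of site s contains exactly those query points closer to s than to any other site. Compute squared distances from q = (4, 5) to each site:
  (3 − 4)² + (-4 − 5)² = 82
  (-1 − 4)² + (-3 − 5)² = 89
  (2 − 4)² + (-5 − 5)² = 104
  (-5 − 4)² + (0 − 5)² = 106
Minimum is attained by (3, -4), so q lies in its Voronoi cell.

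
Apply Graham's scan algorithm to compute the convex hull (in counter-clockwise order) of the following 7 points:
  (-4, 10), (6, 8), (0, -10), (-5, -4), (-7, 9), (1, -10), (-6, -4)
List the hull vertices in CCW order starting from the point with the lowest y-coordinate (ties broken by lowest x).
Hull (CCW) = [(0, -10), (1, -10), (6, 8), (-4, 10), (-7, 9), (-6, -4)]

Graham scan procedure:
  1. Find the pivot p₀ = point with lowest y (tie → lowest x): (0, -10).
  2. Sort the remaining points by polar angle around p₀.
  3. Walk through sorted points, maintaining a stack; pop the top while the last three entries make a non-left turn (cross product ≤ 0).
  4. Final stack is the convex hull in CCW order: (0, -10), (1, -10), (6, 8), (-4, 10), (-7, 9), (-6, -4).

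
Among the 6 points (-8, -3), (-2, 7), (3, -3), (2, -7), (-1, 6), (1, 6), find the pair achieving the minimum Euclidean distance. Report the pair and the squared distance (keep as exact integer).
Pair = ((-2, 7), (-1, 6)); squared distance = 2

Compute all C(6, 2) = 15 pairwise squared distances (x_i − x_j)² + (y_i − y_j)². The minimum is 2, attained by the pair ((-2, 7), (-1, 6)).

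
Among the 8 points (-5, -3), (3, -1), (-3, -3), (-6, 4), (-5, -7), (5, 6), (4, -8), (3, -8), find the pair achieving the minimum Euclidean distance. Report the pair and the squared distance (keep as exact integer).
Pair = ((4, -8), (3, -8)); squared distance = 1

Compute all C(8, 2) = 28 pairwise squared distances (x_i − x_j)² + (y_i − y_j)². The minimum is 1, attained by the pair ((4, -8), (3, -8)).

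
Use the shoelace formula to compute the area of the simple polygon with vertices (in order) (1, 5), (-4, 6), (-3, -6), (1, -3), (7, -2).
Area = 139/2

Shoelace formula: Area = (1/2) |Σ_i (x_i · y_{i+1} − x_{i+1} · y_i)| (indices mod n). Compute each cross term:
  (1)(6) − (-4)(5) = 26
  (-4)(-6) − (-3)(6) = 42
  (-3)(-3) − (1)(-6) = 15
  (1)(-2) − (7)(-3) = 19
  (7)(5) − (1)(-2) = 37
Sum = 139, so (signed) Area = 139/2 = 139/2, |Area| = 139/2.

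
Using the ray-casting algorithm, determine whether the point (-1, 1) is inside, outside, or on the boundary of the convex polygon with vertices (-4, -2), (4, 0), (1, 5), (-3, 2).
The point (-1, 1) lies strictly inside the polygon

Cast a horizontal ray to the right from the query point and count how many polygon edges it crosses (each edge strictly once or zero times, handled with the usual half-open convention). 
Parity of crossings → odd ⇒ inside.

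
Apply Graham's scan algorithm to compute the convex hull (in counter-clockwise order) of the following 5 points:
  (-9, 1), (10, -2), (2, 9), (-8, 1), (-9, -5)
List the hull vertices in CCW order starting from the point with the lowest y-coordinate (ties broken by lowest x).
Hull (CCW) = [(-9, -5), (10, -2), (2, 9), (-9, 1)]

Graham scan procedure:
  1. Find the pivot p₀ = point with lowest y (tie → lowest x): (-9, -5).
  2. Sort the remaining points by polar angle around p₀.
  3. Walk through sorted points, maintaining a stack; pop the top while the last three entries make a non-left turn (cross product ≤ 0).
  4. Final stack is the convex hull in CCW order: (-9, -5), (10, -2), (2, 9), (-9, 1).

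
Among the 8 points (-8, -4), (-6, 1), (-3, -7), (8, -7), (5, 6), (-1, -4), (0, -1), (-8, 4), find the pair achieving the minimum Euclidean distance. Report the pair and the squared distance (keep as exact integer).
Pair = ((-1, -4), (0, -1)); squared distance = 10

Compute all C(8, 2) = 28 pairwise squared distances (x_i − x_j)² + (y_i − y_j)². The minimum is 10, attained by the pair ((-1, -4), (0, -1)).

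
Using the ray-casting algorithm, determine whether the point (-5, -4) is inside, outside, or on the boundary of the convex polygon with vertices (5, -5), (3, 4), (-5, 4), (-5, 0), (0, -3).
The point (-5, -4) lies strictly outside the polygon

Cast a horizontal ray to the right from the query point and count how many polygon edges it crosses (each edge strictly once or zero times, handled with the usual half-open convention). 
Parity of crossings → even ⇒ outside.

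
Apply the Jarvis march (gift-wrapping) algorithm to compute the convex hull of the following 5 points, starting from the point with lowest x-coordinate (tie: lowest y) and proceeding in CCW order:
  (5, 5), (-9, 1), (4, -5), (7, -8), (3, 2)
Hull (CCW) = [(-9, 1), (7, -8), (5, 5)]

Jarvis march: at each step, from the current hull vertex p, select the next vertex q as the point such that every other point lies strictly to the left of (or on) the directed line p → q. (Equivalently: for every other point r, the cross product (q − p) × (r − p) ≥ 0.)
Starting point (lowest x, tie lowest y): (-9, 1). Wrap until returning to start. Resulting hull: (-9, 1), (7, -8), (5, 5).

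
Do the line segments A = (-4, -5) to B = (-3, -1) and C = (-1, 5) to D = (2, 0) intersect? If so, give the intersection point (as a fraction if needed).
No (intersection of containing lines falls outside at least one segment)

Parametrize and solve: t = 45/17, s = -2/17. At least one of these is outside [0, 1], so the segments do not intersect.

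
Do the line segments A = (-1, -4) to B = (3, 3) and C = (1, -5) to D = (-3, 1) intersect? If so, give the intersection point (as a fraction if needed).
Yes; intersection at (-5/13, -38/13) (t = 2/13 on AB, s = 9/26 on CD)

Parametrize AB as A + t(B − A) = (-1 + 4 t, -4 + 7 t) and CD as C + s(D − C) = (1 + -4 s, -5 + 6 s). Solve the linear system for (t, s). Determinant = -52 ≠ 0, so a unique intersection of the containing lines exists. Solution: t = 2/13, s = 9/26 — both in [0, 1], so the segments cross. Intersection point: (-5/13, -38/13).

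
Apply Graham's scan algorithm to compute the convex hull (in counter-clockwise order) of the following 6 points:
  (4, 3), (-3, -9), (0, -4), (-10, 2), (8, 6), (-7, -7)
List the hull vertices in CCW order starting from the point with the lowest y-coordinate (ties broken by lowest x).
Hull (CCW) = [(-3, -9), (8, 6), (-10, 2), (-7, -7)]

Graham scan procedure:
  1. Find the pivot p₀ = point with lowest y (tie → lowest x): (-3, -9).
  2. Sort the remaining points by polar angle around p₀.
  3. Walk through sorted points, maintaining a stack; pop the top while the last three entries make a non-left turn (cross product ≤ 0).
  4. Final stack is the convex hull in CCW order: (-3, -9), (8, 6), (-10, 2), (-7, -7).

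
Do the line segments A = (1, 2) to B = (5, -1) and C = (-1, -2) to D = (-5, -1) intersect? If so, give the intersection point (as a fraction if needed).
No (intersection of containing lines falls outside at least one segment)

Parametrize and solve: t = 9/4, s = -11/4. At least one of these is outside [0, 1], so the segments do not intersect.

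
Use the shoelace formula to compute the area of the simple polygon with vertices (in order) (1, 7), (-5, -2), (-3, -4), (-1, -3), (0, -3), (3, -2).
Area = 87/2

Shoelace formula: Area = (1/2) |Σ_i (x_i · y_{i+1} − x_{i+1} · y_i)| (indices mod n). Compute each cross term:
  (1)(-2) − (-5)(7) = 33
  (-5)(-4) − (-3)(-2) = 14
  (-3)(-3) − (-1)(-4) = 5
  (-1)(-3) − (0)(-3) = 3
  (0)(-2) − (3)(-3) = 9
  (3)(7) − (1)(-2) = 23
Sum = 87, so (signed) Area = 87/2 = 87/2, |Area| = 87/2.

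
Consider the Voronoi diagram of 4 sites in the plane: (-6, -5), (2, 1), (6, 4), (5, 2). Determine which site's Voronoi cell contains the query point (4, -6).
Nearest site = (2, 1)

The Voronoi cell of site s contains exactly those query points closer to s than to any other site. Compute squared distances from q = (4, -6) to each site:
  (2 − 4)² + (1 − -6)² = 53
  (5 − 4)² + (2 − -6)² = 65
  (-6 − 4)² + (-5 − -6)² = 101
  (6 − 4)² + (4 − -6)² = 104
Minimum is attained by (2, 1), so q lies in its Voronoi cell.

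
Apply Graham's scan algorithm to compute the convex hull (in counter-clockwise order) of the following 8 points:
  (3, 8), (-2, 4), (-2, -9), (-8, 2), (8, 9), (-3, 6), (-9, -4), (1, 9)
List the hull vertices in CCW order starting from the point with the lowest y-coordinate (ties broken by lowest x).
Hull (CCW) = [(-2, -9), (8, 9), (1, 9), (-3, 6), (-8, 2), (-9, -4)]

Graham scan procedure:
  1. Find the pivot p₀ = point with lowest y (tie → lowest x): (-2, -9).
  2. Sort the remaining points by polar angle around p₀.
  3. Walk through sorted points, maintaining a stack; pop the top while the last three entries make a non-left turn (cross product ≤ 0).
  4. Final stack is the convex hull in CCW order: (-2, -9), (8, 9), (1, 9), (-3, 6), (-8, 2), (-9, -4).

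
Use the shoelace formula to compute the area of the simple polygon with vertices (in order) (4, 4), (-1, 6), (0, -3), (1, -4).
Area = 27

Shoelace formula: Area = (1/2) |Σ_i (x_i · y_{i+1} − x_{i+1} · y_i)| (indices mod n). Compute each cross term:
  (4)(6) − (-1)(4) = 28
  (-1)(-3) − (0)(6) = 3
  (0)(-4) − (1)(-3) = 3
  (1)(4) − (4)(-4) = 20
Sum = 54, so (signed) Area = 54/2 = 27, |Area| = 27.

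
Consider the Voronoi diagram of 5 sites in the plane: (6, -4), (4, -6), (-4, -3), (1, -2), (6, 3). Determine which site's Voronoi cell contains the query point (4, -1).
Nearest site = (1, -2)

The Voronoi cell of site s contains exactly those query points closer to s than to any other site. Compute squared distances from q = (4, -1) to each site:
  (1 − 4)² + (-2 − -1)² = 10
  (6 − 4)² + (-4 − -1)² = 13
  (6 − 4)² + (3 − -1)² = 20
  (4 − 4)² + (-6 − -1)² = 25
  (-4 − 4)² + (-3 − -1)² = 68
Minimum is attained by (1, -2), so q lies in its Voronoi cell.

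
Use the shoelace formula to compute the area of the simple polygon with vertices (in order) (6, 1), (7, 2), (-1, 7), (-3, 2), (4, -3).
Area = 49

Shoelace formula: Area = (1/2) |Σ_i (x_i · y_{i+1} − x_{i+1} · y_i)| (indices mod n). Compute each cross term:
  (6)(2) − (7)(1) = 5
  (7)(7) − (-1)(2) = 51
  (-1)(2) − (-3)(7) = 19
  (-3)(-3) − (4)(2) = 1
  (4)(1) − (6)(-3) = 22
Sum = 98, so (signed) Area = 98/2 = 49, |Area| = 49.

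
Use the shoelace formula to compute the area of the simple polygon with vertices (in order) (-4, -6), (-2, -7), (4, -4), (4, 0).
Area = 22

Shoelace formula: Area = (1/2) |Σ_i (x_i · y_{i+1} − x_{i+1} · y_i)| (indices mod n). Compute each cross term:
  (-4)(-7) − (-2)(-6) = 16
  (-2)(-4) − (4)(-7) = 36
  (4)(0) − (4)(-4) = 16
  (4)(-6) − (-4)(0) = -24
Sum = 44, so (signed) Area = 44/2 = 22, |Area| = 22.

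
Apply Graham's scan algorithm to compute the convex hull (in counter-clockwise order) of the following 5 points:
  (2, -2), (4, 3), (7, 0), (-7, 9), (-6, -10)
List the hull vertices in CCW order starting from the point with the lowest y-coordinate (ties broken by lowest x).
Hull (CCW) = [(-6, -10), (7, 0), (4, 3), (-7, 9)]

Graham scan procedure:
  1. Find the pivot p₀ = point with lowest y (tie → lowest x): (-6, -10).
  2. Sort the remaining points by polar angle around p₀.
  3. Walk through sorted points, maintaining a stack; pop the top while the last three entries make a non-left turn (cross product ≤ 0).
  4. Final stack is the convex hull in CCW order: (-6, -10), (7, 0), (4, 3), (-7, 9).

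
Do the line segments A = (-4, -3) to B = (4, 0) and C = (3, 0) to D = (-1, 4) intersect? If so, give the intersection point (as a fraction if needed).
No (intersection of containing lines falls outside at least one segment)

Parametrize and solve: t = 10/11, s = -3/44. At least one of these is outside [0, 1], so the segments do not intersect.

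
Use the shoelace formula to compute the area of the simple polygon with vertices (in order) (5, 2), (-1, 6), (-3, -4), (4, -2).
Area = 47

Shoelace formula: Area = (1/2) |Σ_i (x_i · y_{i+1} − x_{i+1} · y_i)| (indices mod n). Compute each cross term:
  (5)(6) − (-1)(2) = 32
  (-1)(-4) − (-3)(6) = 22
  (-3)(-2) − (4)(-4) = 22
  (4)(2) − (5)(-2) = 18
Sum = 94, so (signed) Area = 94/2 = 47, |Area| = 47.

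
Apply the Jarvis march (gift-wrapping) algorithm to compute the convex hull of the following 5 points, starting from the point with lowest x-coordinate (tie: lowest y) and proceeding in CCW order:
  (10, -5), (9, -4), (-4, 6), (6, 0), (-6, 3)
Hull (CCW) = [(-6, 3), (10, -5), (6, 0), (-4, 6)]

Jarvis march: at each step, from the current hull vertex p, select the next vertex q as the point such that every other point lies strictly to the left of (or on) the directed line p → q. (Equivalently: for every other point r, the cross product (q − p) × (r − p) ≥ 0.)
Starting point (lowest x, tie lowest y): (-6, 3). Wrap until returning to start. Resulting hull: (-6, 3), (10, -5), (6, 0), (-4, 6).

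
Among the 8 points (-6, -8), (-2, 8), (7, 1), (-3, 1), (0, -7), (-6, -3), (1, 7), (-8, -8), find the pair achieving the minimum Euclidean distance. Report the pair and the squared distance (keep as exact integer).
Pair = ((-6, -8), (-8, -8)); squared distance = 4

Compute all C(8, 2) = 28 pairwise squared distances (x_i − x_j)² + (y_i − y_j)². The minimum is 4, attained by the pair ((-6, -8), (-8, -8)).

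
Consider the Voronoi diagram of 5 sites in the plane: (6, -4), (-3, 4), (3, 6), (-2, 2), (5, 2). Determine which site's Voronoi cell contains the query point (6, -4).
Nearest site = (6, -4)

The Voronoi cell of site s contains exactly those query points closer to s than to any other site. Compute squared distances from q = (6, -4) to each site:
  (6 − 6)² + (-4 − -4)² = 0
  (5 − 6)² + (2 − -4)² = 37
  (-2 − 6)² + (2 − -4)² = 100
  (3 − 6)² + (6 − -4)² = 109
  (-3 − 6)² + (4 − -4)² = 145
Minimum is attained by (6, -4), so q lies in its Voronoi cell.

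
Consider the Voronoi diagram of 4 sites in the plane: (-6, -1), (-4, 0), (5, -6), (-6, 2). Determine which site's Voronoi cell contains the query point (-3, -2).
Nearest site = (-4, 0)

The Voronoi cell of site s contains exactly those query points closer to s than to any other site. Compute squared distances from q = (-3, -2) to each site:
  (-4 − -3)² + (0 − -2)² = 5
  (-6 − -3)² + (-1 − -2)² = 10
  (-6 − -3)² + (2 − -2)² = 25
  (5 − -3)² + (-6 − -2)² = 80
Minimum is attained by (-4, 0), so q lies in its Voronoi cell.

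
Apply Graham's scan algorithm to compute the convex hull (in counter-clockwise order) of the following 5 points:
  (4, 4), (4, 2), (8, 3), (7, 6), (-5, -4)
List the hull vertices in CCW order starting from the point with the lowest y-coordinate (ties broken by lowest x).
Hull (CCW) = [(-5, -4), (8, 3), (7, 6), (4, 4)]

Graham scan procedure:
  1. Find the pivot p₀ = point with lowest y (tie → lowest x): (-5, -4).
  2. Sort the remaining points by polar angle around p₀.
  3. Walk through sorted points, maintaining a stack; pop the top while the last three entries make a non-left turn (cross product ≤ 0).
  4. Final stack is the convex hull in CCW order: (-5, -4), (8, 3), (7, 6), (4, 4).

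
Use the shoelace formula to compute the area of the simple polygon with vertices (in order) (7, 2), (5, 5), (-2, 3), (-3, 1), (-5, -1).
Area = 31

Shoelace formula: Area = (1/2) |Σ_i (x_i · y_{i+1} − x_{i+1} · y_i)| (indices mod n). Compute each cross term:
  (7)(5) − (5)(2) = 25
  (5)(3) − (-2)(5) = 25
  (-2)(1) − (-3)(3) = 7
  (-3)(-1) − (-5)(1) = 8
  (-5)(2) − (7)(-1) = -3
Sum = 62, so (signed) Area = 62/2 = 31, |Area| = 31.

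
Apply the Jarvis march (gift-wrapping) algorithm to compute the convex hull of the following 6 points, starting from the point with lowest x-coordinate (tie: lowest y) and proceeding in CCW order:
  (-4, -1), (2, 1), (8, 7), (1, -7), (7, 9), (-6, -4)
Hull (CCW) = [(-6, -4), (1, -7), (8, 7), (7, 9), (-4, -1)]

Jarvis march: at each step, from the current hull vertex p, select the next vertex q as the point such that every other point lies strictly to the left of (or on) the directed line p → q. (Equivalently: for every other point r, the cross product (q − p) × (r − p) ≥ 0.)
Starting point (lowest x, tie lowest y): (-6, -4). Wrap until returning to start. Resulting hull: (-6, -4), (1, -7), (8, 7), (7, 9), (-4, -1).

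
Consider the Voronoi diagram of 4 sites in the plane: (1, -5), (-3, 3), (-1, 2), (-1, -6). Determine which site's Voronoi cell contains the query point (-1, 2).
Nearest site = (-1, 2)

The Voronoi cell of site s contains exactly those query points closer to s than to any other site. Compute squared distances from q = (-1, 2) to each site:
  (-1 − -1)² + (2 − 2)² = 0
  (-3 − -1)² + (3 − 2)² = 5
  (1 − -1)² + (-5 − 2)² = 53
  (-1 − -1)² + (-6 − 2)² = 64
Minimum is attained by (-1, 2), so q lies in its Voronoi cell.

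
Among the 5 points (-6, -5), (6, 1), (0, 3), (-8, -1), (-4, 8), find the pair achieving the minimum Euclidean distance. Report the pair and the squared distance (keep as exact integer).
Pair = ((-6, -5), (-8, -1)); squared distance = 20

Compute all C(5, 2) = 10 pairwise squared distances (x_i − x_j)² + (y_i − y_j)². The minimum is 20, attained by the pair ((-6, -5), (-8, -1)).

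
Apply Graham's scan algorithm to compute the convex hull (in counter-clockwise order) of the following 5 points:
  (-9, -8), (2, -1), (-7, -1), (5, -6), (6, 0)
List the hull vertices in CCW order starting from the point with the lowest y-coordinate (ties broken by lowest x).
Hull (CCW) = [(-9, -8), (5, -6), (6, 0), (-7, -1)]

Graham scan procedure:
  1. Find the pivot p₀ = point with lowest y (tie → lowest x): (-9, -8).
  2. Sort the remaining points by polar angle around p₀.
  3. Walk through sorted points, maintaining a stack; pop the top while the last three entries make a non-left turn (cross product ≤ 0).
  4. Final stack is the convex hull in CCW order: (-9, -8), (5, -6), (6, 0), (-7, -1).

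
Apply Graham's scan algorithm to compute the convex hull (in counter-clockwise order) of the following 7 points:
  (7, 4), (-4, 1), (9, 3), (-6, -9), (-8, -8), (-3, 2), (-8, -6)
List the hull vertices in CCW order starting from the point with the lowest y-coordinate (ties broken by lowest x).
Hull (CCW) = [(-6, -9), (9, 3), (7, 4), (-3, 2), (-4, 1), (-8, -6), (-8, -8)]

Graham scan procedure:
  1. Find the pivot p₀ = point with lowest y (tie → lowest x): (-6, -9).
  2. Sort the remaining points by polar angle around p₀.
  3. Walk through sorted points, maintaining a stack; pop the top while the last three entries make a non-left turn (cross product ≤ 0).
  4. Final stack is the convex hull in CCW order: (-6, -9), (9, 3), (7, 4), (-3, 2), (-4, 1), (-8, -6), (-8, -8).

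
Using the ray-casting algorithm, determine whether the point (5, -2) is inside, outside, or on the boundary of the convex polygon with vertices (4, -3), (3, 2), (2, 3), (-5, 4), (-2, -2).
The point (5, -2) lies strictly outside the polygon

Cast a horizontal ray to the right from the query point and count how many polygon edges it crosses (each edge strictly once or zero times, handled with the usual half-open convention). 
Parity of crossings → even ⇒ outside.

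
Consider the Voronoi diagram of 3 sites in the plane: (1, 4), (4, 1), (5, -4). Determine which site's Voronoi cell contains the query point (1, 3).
Nearest site = (1, 4)

The Voronoi cell of site s contains exactly those query points closer to s than to any other site. Compute squared distances from q = (1, 3) to each site:
  (1 − 1)² + (4 − 3)² = 1
  (4 − 1)² + (1 − 3)² = 13
  (5 − 1)² + (-4 − 3)² = 65
Minimum is attained by (1, 4), so q lies in its Voronoi cell.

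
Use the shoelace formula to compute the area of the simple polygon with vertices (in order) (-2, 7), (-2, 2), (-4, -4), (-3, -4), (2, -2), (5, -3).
Area = 77/2

Shoelace formula: Area = (1/2) |Σ_i (x_i · y_{i+1} − x_{i+1} · y_i)| (indices mod n). Compute each cross term:
  (-2)(2) − (-2)(7) = 10
  (-2)(-4) − (-4)(2) = 16
  (-4)(-4) − (-3)(-4) = 4
  (-3)(-2) − (2)(-4) = 14
  (2)(-3) − (5)(-2) = 4
  (5)(7) − (-2)(-3) = 29
Sum = 77, so (signed) Area = 77/2 = 77/2, |Area| = 77/2.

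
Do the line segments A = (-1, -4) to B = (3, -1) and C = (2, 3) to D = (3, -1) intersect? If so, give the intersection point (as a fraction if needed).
Yes; intersection at (3, -1) (t = 1 on AB, s = 1 on CD)

Parametrize AB as A + t(B − A) = (-1 + 4 t, -4 + 3 t) and CD as C + s(D − C) = (2 + 1 s, 3 + -4 s). Solve the linear system for (t, s). Determinant = 19 ≠ 0, so a unique intersection of the containing lines exists. Solution: t = 1, s = 1 — both in [0, 1], so the segments cross. Intersection point: (3, -1).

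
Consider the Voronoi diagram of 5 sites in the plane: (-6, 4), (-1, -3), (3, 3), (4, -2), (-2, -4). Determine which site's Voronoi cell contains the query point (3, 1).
Nearest site = (3, 3)

The Voronoi cell of site s contains exactly those query points closer to s than to any other site. Compute squared distances from q = (3, 1) to each site:
  (3 − 3)² + (3 − 1)² = 4
  (4 − 3)² + (-2 − 1)² = 10
  (-1 − 3)² + (-3 − 1)² = 32
  (-2 − 3)² + (-4 − 1)² = 50
  (-6 − 3)² + (4 − 1)² = 90
Minimum is attained by (3, 3), so q lies in its Voronoi cell.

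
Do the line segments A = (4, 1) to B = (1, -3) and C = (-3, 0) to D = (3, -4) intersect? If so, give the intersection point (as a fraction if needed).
Yes; intersection at (7/6, -25/9) (t = 17/18 on AB, s = 25/36 on CD)

Parametrize AB as A + t(B − A) = (4 + -3 t, 1 + -4 t) and CD as C + s(D − C) = (-3 + 6 s, 0 + -4 s). Solve the linear system for (t, s). Determinant = -36 ≠ 0, so a unique intersection of the containing lines exists. Solution: t = 17/18, s = 25/36 — both in [0, 1], so the segments cross. Intersection point: (7/6, -25/9).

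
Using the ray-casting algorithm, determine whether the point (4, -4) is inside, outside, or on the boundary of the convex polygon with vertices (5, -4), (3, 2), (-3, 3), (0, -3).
The point (4, -4) lies strictly outside the polygon

Cast a horizontal ray to the right from the query point and count how many polygon edges it crosses (each edge strictly once or zero times, handled with the usual half-open convention). 
Parity of crossings → even ⇒ outside.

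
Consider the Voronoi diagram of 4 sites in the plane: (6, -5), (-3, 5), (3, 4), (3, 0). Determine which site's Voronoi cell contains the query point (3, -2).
Nearest site = (3, 0)

The Voronoi cell of site s contains exactly those query points closer to s than to any other site. Compute squared distances from q = (3, -2) to each site:
  (3 − 3)² + (0 − -2)² = 4
  (6 − 3)² + (-5 − -2)² = 18
  (3 − 3)² + (4 − -2)² = 36
  (-3 − 3)² + (5 − -2)² = 85
Minimum is attained by (3, 0), so q lies in its Voronoi cell.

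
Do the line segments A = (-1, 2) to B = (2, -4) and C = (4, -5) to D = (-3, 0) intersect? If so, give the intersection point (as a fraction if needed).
Yes; intersection at (5/3, -10/3) (t = 8/9 on AB, s = 1/3 on CD)

Parametrize AB as A + t(B − A) = (-1 + 3 t, 2 + -6 t) and CD as C + s(D − C) = (4 + -7 s, -5 + 5 s). Solve the linear system for (t, s). Determinant = 27 ≠ 0, so a unique intersection of the containing lines exists. Solution: t = 8/9, s = 1/3 — both in [0, 1], so the segments cross. Intersection point: (5/3, -10/3).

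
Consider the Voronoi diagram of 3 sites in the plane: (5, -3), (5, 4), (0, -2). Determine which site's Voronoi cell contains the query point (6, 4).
Nearest site = (5, 4)

The Voronoi cell of site s contains exactly those query points closer to s than to any other site. Compute squared distances from q = (6, 4) to each site:
  (5 − 6)² + (4 − 4)² = 1
  (5 − 6)² + (-3 − 4)² = 50
  (0 − 6)² + (-2 − 4)² = 72
Minimum is attained by (5, 4), so q lies in its Voronoi cell.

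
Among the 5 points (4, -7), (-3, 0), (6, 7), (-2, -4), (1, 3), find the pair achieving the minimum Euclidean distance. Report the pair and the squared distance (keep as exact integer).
Pair = ((-3, 0), (-2, -4)); squared distance = 17

Compute all C(5, 2) = 10 pairwise squared distances (x_i − x_j)² + (y_i − y_j)². The minimum is 17, attained by the pair ((-3, 0), (-2, -4)).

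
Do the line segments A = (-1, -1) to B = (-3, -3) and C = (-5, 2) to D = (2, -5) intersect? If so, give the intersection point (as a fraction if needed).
Yes; intersection at (-3/2, -3/2) (t = 1/4 on AB, s = 1/2 on CD)

Parametrize AB as A + t(B − A) = (-1 + -2 t, -1 + -2 t) and CD as C + s(D − C) = (-5 + 7 s, 2 + -7 s). Solve the linear system for (t, s). Determinant = -28 ≠ 0, so a unique intersection of the containing lines exists. Solution: t = 1/4, s = 1/2 — both in [0, 1], so the segments cross. Intersection point: (-3/2, -3/2).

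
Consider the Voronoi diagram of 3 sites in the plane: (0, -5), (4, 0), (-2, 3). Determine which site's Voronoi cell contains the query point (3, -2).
Nearest site = (4, 0)

The Voronoi cell of site s contains exactly those query points closer to s than to any other site. Compute squared distances from q = (3, -2) to each site:
  (4 − 3)² + (0 − -2)² = 5
  (0 − 3)² + (-5 − -2)² = 18
  (-2 − 3)² + (3 − -2)² = 50
Minimum is attained by (4, 0), so q lies in its Voronoi cell.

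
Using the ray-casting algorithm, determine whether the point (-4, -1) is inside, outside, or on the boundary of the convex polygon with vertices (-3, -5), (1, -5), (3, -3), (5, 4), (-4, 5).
The point (-4, -1) lies strictly outside the polygon

Cast a horizontal ray to the right from the query point and count how many polygon edges it crosses (each edge strictly once or zero times, handled with the usual half-open convention). 
Parity of crossings → even ⇒ outside.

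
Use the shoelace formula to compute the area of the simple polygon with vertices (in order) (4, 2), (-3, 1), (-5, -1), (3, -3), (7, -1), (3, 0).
Area = 63/2

Shoelace formula: Area = (1/2) |Σ_i (x_i · y_{i+1} − x_{i+1} · y_i)| (indices mod n). Compute each cross term:
  (4)(1) − (-3)(2) = 10
  (-3)(-1) − (-5)(1) = 8
  (-5)(-3) − (3)(-1) = 18
  (3)(-1) − (7)(-3) = 18
  (7)(0) − (3)(-1) = 3
  (3)(2) − (4)(0) = 6
Sum = 63, so (signed) Area = 63/2 = 63/2, |Area| = 63/2.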